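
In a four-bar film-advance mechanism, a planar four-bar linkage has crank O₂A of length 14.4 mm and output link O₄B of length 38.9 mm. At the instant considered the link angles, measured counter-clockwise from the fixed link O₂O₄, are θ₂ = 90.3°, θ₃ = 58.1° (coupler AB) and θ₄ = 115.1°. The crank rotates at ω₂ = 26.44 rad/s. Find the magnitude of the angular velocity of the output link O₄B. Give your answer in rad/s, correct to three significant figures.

6.22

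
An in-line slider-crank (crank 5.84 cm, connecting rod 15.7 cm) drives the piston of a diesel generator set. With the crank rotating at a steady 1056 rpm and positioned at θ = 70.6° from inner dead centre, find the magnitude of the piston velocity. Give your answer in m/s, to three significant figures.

ω = 2π·1056/60 = 110.6 rad/s
For an in-line slider-crank, x = r cosθ + √(L² − r² sin²θ), so v = −rω sinθ·[1 + r cosθ/√(L² − r² sin²θ)].
With r = 0.0584 m, L = 0.157 m, θ = 70.6°: √(L² − r² sin²θ) = 0.14702 m.
v = −0.0584·110.6·0.94322·[1 + 0.0584·0.33216/0.14702] = -6.8952 m/s.
|v| = 6.8952 m/s.

6.90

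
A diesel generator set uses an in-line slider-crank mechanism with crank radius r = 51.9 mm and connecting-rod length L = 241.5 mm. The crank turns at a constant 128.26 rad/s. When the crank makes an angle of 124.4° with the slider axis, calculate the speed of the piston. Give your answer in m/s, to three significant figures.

ω = 128.3 rad/s
For an in-line slider-crank, x = r cosθ + √(L² − r² sin²θ), so v = −rω sinθ·[1 + r cosθ/√(L² − r² sin²θ)].
With r = 0.0519 m, L = 0.2415 m, θ = 124.4°: √(L² − r² sin²θ) = 0.23767 m.
v = −0.0519·128.3·0.82511·[1 + 0.0519·-0.56497/0.23767] = -4.8149 m/s.
|v| = 4.8149 m/s.

4.81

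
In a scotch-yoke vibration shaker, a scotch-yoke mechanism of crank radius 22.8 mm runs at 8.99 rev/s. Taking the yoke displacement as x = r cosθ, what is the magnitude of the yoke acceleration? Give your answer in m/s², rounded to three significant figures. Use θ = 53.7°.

ω = 56.49 rad/s (from 8.99 rev/s).
x = r cosθ ⇒ ẍ = −rω² cosθ (ω constant).
|a| = rω²|cosθ| = 0.0228·(56.49)²·|cos 53.7°| = 43.067 m/s².

43.1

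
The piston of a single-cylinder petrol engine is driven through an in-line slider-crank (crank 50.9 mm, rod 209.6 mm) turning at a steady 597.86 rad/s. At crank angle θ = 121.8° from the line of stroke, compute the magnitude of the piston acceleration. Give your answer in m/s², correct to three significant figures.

11500

ω = 597.9 rad/s
x(θ) = r cosθ + √(L² − r² sin²θ); with ω constant, a = ω²·d²x/dθ².
d²x/dθ² = −r cosθ − r²(cos2θ)/√u − r⁴ sin²2θ/(4u^{3/2}),  u = L² − r² sin²θ = 0.0420608 m².
Substituting r = 0.0509 m, L = 0.2096 m, θ = 121.8°: d²x/dθ² = +0.032283 m.
a = ω²·d²x/dθ² = (597.9)²·(+0.032283) = +11539 m/s²;  |a| = 11539 m/s².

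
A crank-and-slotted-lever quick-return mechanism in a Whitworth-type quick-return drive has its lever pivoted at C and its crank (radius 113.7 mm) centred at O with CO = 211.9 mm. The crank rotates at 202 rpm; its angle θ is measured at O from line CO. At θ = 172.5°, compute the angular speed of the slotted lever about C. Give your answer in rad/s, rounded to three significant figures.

23.1

ω = 21.15 rad/s (from 202 rpm).
Crank pin A relative to C: A = (d + r cosθ, r sinθ); lever angle φ = atan2(r sinθ, d + r cosθ).
Differentiating tanφ: φ̇ = rω(d cosθ + r)/(d² + r² + 2dr cosθ).
d² + r² + 2dr cosθ = |CA|² = 0.0100555 m²;  d cosθ + r = -0.096387 m.
|ω_lever| = |0.1137·21.15·-0.096387| / 0.0100555 = 23.055 rad/s.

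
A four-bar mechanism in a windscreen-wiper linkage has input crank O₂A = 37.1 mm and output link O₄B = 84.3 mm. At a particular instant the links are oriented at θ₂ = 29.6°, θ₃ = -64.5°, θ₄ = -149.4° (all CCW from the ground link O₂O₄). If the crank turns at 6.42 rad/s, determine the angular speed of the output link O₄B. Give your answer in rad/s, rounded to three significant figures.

2.83

ω₂ = 6.42 rad/s
Differentiating the loop-closure r₂e^{iθ₂}+r₃e^{iθ₃}=r₁+r₄e^{iθ₄} gives r₂ω₂e^{iθ₂}+r₃ω₃e^{iθ₃}=r₄ω₄e^{iθ₄}.
Eliminating the other unknown: ω₄ = r₂ω₂ sin(θ₂−θ₃) / [r₄ sin(θ₄−θ₃)].
Numerator sine = +0.99744; denominator sine = -0.99604.
Result = 0.0371·6.42·(+0.99744) / (0.0843·(-0.99604)) = -2.8294 rad/s; magnitude 2.8294 rad/s.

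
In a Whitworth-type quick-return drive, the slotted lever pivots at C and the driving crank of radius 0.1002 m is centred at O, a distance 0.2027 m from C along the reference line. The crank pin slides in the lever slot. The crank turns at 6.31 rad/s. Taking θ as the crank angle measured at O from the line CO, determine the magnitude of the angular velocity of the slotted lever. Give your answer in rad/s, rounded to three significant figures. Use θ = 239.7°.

0.0427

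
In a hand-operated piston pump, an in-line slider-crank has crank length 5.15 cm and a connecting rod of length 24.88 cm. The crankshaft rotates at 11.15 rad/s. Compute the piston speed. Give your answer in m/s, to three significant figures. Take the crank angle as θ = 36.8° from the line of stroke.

0.401

ω = 11.15 rad/s
For an in-line slider-crank, x = r cosθ + √(L² − r² sin²θ), so v = −rω sinθ·[1 + r cosθ/√(L² − r² sin²θ)].
With r = 0.0515 m, L = 0.2488 m, θ = 36.8°: √(L² − r² sin²θ) = 0.24688 m.
v = −0.0515·11.15·0.59902·[1 + 0.0515·0.80073/0.24688] = -0.40143 m/s.
|v| = 0.40143 m/s.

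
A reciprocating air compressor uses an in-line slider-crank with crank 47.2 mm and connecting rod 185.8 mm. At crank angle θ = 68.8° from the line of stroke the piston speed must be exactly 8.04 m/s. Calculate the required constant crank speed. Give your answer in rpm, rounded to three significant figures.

1590

For an in-line slider-crank, |v_piston| = rω|sinθ|·[1 + r cosθ/√(L² − r² sin²θ)].
With r = 0.0472 m, L = 0.1858 m, θ = 68.8°: the bracketed kinematic factor |dx/dθ| = 0.048167 m.
ω = v/|dx/dθ| = 8.04/0.048167 = 166.92 rad/s.
N = 60ω/(2π) = 1594 rpm.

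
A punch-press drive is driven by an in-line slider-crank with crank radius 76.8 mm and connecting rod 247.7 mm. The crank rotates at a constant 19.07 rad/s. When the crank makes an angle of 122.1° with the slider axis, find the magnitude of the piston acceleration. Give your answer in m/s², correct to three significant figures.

ω = 19.07 rad/s
x(θ) = r cosθ + √(L² − r² sin²θ); with ω constant, a = ω²·d²x/dθ².
d²x/dθ² = −r cosθ − r²(cos2θ)/√u − r⁴ sin²2θ/(4u^{3/2}),  u = L² − r² sin²θ = 0.0571226 m².
Substituting r = 0.0768 m, L = 0.2477 m, θ = 122.1°: d²x/dθ² = +0.051036 m.
a = ω²·d²x/dθ² = (19.07)²·(+0.051036) = +18.56 m/s²;  |a| = 18.56 m/s².

18.6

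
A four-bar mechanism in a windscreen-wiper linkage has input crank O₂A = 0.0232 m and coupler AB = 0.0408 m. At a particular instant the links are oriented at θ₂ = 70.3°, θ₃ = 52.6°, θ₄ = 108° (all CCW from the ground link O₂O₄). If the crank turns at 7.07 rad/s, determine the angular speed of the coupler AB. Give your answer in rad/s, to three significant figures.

ω₂ = 7.07 rad/s
Differentiating the loop-closure r₂e^{iθ₂}+r₃e^{iθ₃}=r₁+r₄e^{iθ₄} gives r₂ω₂e^{iθ₂}+r₃ω₃e^{iθ₃}=r₄ω₄e^{iθ₄}.
Eliminating the other unknown: ω₃ = r₂ω₂ sin(θ₄−θ₂) / [r₃ sin(θ₃−θ₄)].
Numerator sine = +0.61153; denominator sine = -0.82314.
Result = 0.0232·7.07·(+0.61153) / (0.0408·(-0.82314)) = -2.9867 rad/s; magnitude 2.9867 rad/s.

2.99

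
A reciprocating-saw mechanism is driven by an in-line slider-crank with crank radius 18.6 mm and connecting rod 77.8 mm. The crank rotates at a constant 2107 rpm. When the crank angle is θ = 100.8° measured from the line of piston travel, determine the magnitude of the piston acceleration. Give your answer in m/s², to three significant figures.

ω = 2π·2107/60 = 220.6 rad/s
x(θ) = r cosθ + √(L² − r² sin²θ); with ω constant, a = ω²·d²x/dθ².
d²x/dθ² = −r cosθ − r²(cos2θ)/√u − r⁴ sin²2θ/(4u^{3/2}),  u = L² − r² sin²θ = 0.00571903 m².
Substituting r = 0.0186 m, L = 0.0778 m, θ = 100.8°: d²x/dθ² = +0.0077294 m.
a = ω²·d²x/dθ² = (220.6)²·(+0.0077294) = +376.3 m/s²;  |a| = 376.3 m/s².

376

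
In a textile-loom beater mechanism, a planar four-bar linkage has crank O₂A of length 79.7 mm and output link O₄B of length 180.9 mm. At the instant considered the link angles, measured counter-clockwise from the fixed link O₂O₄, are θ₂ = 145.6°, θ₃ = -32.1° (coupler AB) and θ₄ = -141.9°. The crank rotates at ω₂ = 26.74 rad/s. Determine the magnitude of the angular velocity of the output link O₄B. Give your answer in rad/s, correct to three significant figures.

0.502

ω₂ = 26.74 rad/s
Differentiating the loop-closure r₂e^{iθ₂}+r₃e^{iθ₃}=r₁+r₄e^{iθ₄} gives r₂ω₂e^{iθ₂}+r₃ω₃e^{iθ₃}=r₄ω₄e^{iθ₄}.
Eliminating the other unknown: ω₄ = r₂ω₂ sin(θ₂−θ₃) / [r₄ sin(θ₄−θ₃)].
Numerator sine = +0.04013; denominator sine = -0.94088.
Result = 0.0797·26.74·(+0.04013) / (0.1809·(-0.94088)) = -0.5025 rad/s; magnitude 0.5025 rad/s.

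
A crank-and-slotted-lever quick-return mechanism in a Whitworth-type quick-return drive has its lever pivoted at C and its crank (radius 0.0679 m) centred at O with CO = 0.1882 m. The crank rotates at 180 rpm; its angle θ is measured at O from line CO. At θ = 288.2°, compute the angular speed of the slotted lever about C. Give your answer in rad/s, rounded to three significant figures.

3.38

ω = 18.85 rad/s (from 180 rpm).
Crank pin A relative to C: A = (d + r cosθ, r sinθ); lever angle φ = atan2(r sinθ, d + r cosθ).
Differentiating tanφ: φ̇ = rω(d cosθ + r)/(d² + r² + 2dr cosθ).
d² + r² + 2dr cosθ = |CA|² = 0.0480122 m²;  d cosθ + r = +0.12668 m.
|ω_lever| = |0.0679·18.85·+0.12668| / 0.0480122 = 3.377 rad/s.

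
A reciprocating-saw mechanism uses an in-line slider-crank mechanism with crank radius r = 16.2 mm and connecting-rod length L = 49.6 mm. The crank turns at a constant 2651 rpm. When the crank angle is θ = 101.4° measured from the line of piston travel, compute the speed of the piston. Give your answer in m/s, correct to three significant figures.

4.11

ω = 2π·2651/60 = 277.6 rad/s
For an in-line slider-crank, x = r cosθ + √(L² − r² sin²θ), so v = −rω sinθ·[1 + r cosθ/√(L² − r² sin²θ)].
With r = 0.0162 m, L = 0.0496 m, θ = 101.4°: √(L² − r² sin²θ) = 0.046989 m.
v = −0.0162·277.6·0.98027·[1 + 0.0162·-0.19766/0.046989] = -4.1082 m/s.
|v| = 4.1082 m/s.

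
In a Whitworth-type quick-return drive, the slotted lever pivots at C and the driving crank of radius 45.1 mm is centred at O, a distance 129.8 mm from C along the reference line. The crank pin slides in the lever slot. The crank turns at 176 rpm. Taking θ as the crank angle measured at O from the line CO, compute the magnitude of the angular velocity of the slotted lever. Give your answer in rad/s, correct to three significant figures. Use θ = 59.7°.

3.71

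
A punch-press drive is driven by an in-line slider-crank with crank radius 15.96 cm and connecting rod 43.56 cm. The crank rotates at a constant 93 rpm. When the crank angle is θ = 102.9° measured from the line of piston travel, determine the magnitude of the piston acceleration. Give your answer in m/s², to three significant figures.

ω = 2π·93/60 = 9.739 rad/s
x(θ) = r cosθ + √(L² − r² sin²θ); with ω constant, a = ω²·d²x/dθ².
d²x/dθ² = −r cosθ − r²(cos2θ)/√u − r⁴ sin²2θ/(4u^{3/2}),  u = L² − r² sin²θ = 0.165545 m².
Substituting r = 0.1596 m, L = 0.4356 m, θ = 102.9°: d²x/dθ² = +0.091539 m.
a = ω²·d²x/dθ² = (9.739)²·(+0.091539) = +8.6822 m/s²;  |a| = 8.6822 m/s².

8.68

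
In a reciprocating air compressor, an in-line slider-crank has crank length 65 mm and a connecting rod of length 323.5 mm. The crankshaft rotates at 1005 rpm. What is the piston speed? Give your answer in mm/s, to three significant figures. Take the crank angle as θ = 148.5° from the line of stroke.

2960

ω = 2π·1005/60 = 105.2 rad/s
For an in-line slider-crank, x = r cosθ + √(L² − r² sin²θ), so v = −rω sinθ·[1 + r cosθ/√(L² − r² sin²θ)].
With r = 0.065 m, L = 0.3235 m, θ = 148.5°: √(L² − r² sin²θ) = 0.32171 m.
v = −0.065·105.2·0.52250·[1 + 0.065·-0.85264/0.32171] = -2.9586 m/s.
|v| = 2.9586 m/s = 2958.6 mm/s.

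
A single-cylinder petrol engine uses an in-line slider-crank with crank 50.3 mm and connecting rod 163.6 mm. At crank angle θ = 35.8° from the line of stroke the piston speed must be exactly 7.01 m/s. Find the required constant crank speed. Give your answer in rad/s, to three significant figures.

190

For an in-line slider-crank, |v_piston| = rω|sinθ|·[1 + r cosθ/√(L² − r² sin²θ)].
With r = 0.0503 m, L = 0.1636 m, θ = 35.8°: the bracketed kinematic factor |dx/dθ| = 0.036882 m.
ω = v/|dx/dθ| = 7.01/0.036882 = 190.06 rad/s.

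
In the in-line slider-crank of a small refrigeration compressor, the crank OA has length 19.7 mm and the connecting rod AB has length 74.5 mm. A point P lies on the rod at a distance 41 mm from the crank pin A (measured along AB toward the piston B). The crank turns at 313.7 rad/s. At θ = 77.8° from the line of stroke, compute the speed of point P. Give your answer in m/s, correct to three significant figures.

ω = 313.7 rad/s.  Crank-pin speed |V_A| = rω = 6.1799 m/s, perpendicular to OA.
Rod angle: sinφ = −(r/L) sinθ ⇒ φ = -14.979°; ω_rod = −rω cosθ/√(L²−r²sin²θ) = -18.146 rad/s.
V_P = V_A + ω_rod × AP, with AP = 0.041 m along the rod.
Components: V_Px = −rω sinθ − a·ω_rod·sinφ = -6.2326 m/s;  V_Py = rω cosθ + a·ω_rod·cosφ = +0.58725 m/s.
|V_P| = √(V_Px² + V_Py²) = 6.2602 m/s.

6.26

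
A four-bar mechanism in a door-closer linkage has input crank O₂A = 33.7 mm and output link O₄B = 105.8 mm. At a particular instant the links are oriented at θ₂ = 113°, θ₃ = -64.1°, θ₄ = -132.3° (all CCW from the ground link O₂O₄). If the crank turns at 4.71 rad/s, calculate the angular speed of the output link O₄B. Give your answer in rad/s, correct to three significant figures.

0.0817

ω₂ = 4.71 rad/s
Differentiating the loop-closure r₂e^{iθ₂}+r₃e^{iθ₃}=r₁+r₄e^{iθ₄} gives r₂ω₂e^{iθ₂}+r₃ω₃e^{iθ₃}=r₄ω₄e^{iθ₄}.
Eliminating the other unknown: ω₄ = r₂ω₂ sin(θ₂−θ₃) / [r₄ sin(θ₄−θ₃)].
Numerator sine = +0.05059; denominator sine = -0.92849.
Result = 0.0337·4.71·(+0.05059) / (0.1058·(-0.92849)) = -0.081748 rad/s; magnitude 0.081748 rad/s.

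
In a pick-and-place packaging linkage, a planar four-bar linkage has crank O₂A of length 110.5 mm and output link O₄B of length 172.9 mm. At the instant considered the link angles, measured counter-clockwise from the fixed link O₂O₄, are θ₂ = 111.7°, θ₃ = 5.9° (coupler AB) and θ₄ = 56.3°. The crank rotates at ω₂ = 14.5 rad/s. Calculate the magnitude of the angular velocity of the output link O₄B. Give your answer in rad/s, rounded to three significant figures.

11.6

ω₂ = 14.5 rad/s
Differentiating the loop-closure r₂e^{iθ₂}+r₃e^{iθ₃}=r₁+r₄e^{iθ₄} gives r₂ω₂e^{iθ₂}+r₃ω₃e^{iθ₃}=r₄ω₄e^{iθ₄}.
Eliminating the other unknown: ω₄ = r₂ω₂ sin(θ₂−θ₃) / [r₄ sin(θ₄−θ₃)].
Numerator sine = +0.96222; denominator sine = +0.77051.
Result = 0.1105·14.5·(+0.96222) / (0.1729·(+0.77051)) = +11.573 rad/s; magnitude 11.573 rad/s.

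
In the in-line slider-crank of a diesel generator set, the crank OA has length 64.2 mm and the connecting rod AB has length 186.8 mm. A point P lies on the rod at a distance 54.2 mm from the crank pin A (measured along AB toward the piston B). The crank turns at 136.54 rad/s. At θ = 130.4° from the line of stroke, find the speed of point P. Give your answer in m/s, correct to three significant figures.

7.42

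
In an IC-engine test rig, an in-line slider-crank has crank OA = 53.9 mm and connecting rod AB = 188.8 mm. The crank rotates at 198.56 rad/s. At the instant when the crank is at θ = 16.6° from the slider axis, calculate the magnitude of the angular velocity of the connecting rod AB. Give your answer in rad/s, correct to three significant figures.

54.5

ω = 198.6 rad/s
The rod makes angle φ with the slider axis where L sinφ = r sinθ; differentiating, L cosφ·φ̇ = r ω cosθ.
L cosφ = √(L² − r² sin²θ) = 0.18817 m.
|ω_rod| = r ω |cosθ| / √(L² − r² sin²θ) = 0.0539·198.6·0.95832/0.18817 = 54.505 rad/s.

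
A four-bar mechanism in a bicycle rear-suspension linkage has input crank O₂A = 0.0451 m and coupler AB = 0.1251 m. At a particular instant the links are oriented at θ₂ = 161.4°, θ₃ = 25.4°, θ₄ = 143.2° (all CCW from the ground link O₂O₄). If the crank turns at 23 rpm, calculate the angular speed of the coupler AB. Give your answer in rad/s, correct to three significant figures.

ω₂ = 2.409 rad/s (from 23 rpm).
Differentiating the loop-closure r₂e^{iθ₂}+r₃e^{iθ₃}=r₁+r₄e^{iθ₄} gives r₂ω₂e^{iθ₂}+r₃ω₃e^{iθ₃}=r₄ω₄e^{iθ₄}.
Eliminating the other unknown: ω₃ = r₂ω₂ sin(θ₄−θ₂) / [r₃ sin(θ₃−θ₄)].
Numerator sine = -0.31233; denominator sine = -0.88458.
Result = 0.0451·2.409·(-0.31233) / (0.1251·(-0.88458)) = +0.30659 rad/s; magnitude 0.30659 rad/s.

0.307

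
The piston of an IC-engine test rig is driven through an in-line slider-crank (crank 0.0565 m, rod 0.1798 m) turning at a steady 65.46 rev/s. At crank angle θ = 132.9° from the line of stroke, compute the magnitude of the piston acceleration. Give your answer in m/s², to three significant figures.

6650

ω = 2π·65.5 = 411.3 rad/s
x(θ) = r cosθ + √(L² − r² sin²θ); with ω constant, a = ω²·d²x/dθ².
d²x/dθ² = −r cosθ − r²(cos2θ)/√u − r⁴ sin²2θ/(4u^{3/2}),  u = L² − r² sin²θ = 0.030615 m².
Substituting r = 0.0565 m, L = 0.1798 m, θ = 132.9°: d²x/dθ² = +0.039324 m.
a = ω²·d²x/dθ² = (411.3)²·(+0.039324) = +6652.2 m/s²;  |a| = 6652.2 m/s².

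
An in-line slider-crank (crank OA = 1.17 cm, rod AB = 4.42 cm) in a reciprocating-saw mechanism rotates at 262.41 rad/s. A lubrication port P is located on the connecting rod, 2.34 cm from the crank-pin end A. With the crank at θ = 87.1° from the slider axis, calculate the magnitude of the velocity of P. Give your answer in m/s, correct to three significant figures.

ω = 262.4 rad/s.  Crank-pin speed |V_A| = rω = 3.0702 m/s, perpendicular to OA.
Rod angle: sinφ = −(r/L) sinθ ⇒ φ = -15.329°; ω_rod = −rω cosθ/√(L²−r²sin²θ) = -3.6439 rad/s.
V_P = V_A + ω_rod × AP, with AP = 0.0234 m along the rod.
Components: V_Px = −rω sinθ − a·ω_rod·sinφ = -3.0888 m/s;  V_Py = rω cosθ + a·ω_rod·cosφ = +0.073097 m/s.
|V_P| = √(V_Px² + V_Py²) = 3.0897 m/s.

3.09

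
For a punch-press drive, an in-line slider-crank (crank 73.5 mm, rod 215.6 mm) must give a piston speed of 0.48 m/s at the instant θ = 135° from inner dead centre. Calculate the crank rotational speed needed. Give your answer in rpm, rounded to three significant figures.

For an in-line slider-crank, |v_piston| = rω|sinθ|·[1 + r cosθ/√(L² − r² sin²θ)].
With r = 0.0735 m, L = 0.2156 m, θ = 135°: the bracketed kinematic factor |dx/dθ| = 0.039063 m.
ω = v/|dx/dθ| = 0.48/0.039063 = 12.288 rad/s.
N = 60ω/(2π) = 117.34 rpm.

117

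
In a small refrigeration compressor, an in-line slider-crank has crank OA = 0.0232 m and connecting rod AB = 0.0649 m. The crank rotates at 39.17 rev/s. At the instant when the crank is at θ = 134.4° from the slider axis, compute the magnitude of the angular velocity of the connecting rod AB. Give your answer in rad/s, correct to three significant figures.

ω = 246.1 rad/s (converted from 39.17 rev/s).
The rod makes angle φ with the slider axis where L sinφ = r sinθ; differentiating, L cosφ·φ̇ = r ω cosθ.
L cosφ = √(L² − r² sin²θ) = 0.062748 m.
|ω_rod| = r ω |cosθ| / √(L² − r² sin²θ) = 0.0232·246.1·0.69966/0.062748 = 63.667 rad/s.

63.7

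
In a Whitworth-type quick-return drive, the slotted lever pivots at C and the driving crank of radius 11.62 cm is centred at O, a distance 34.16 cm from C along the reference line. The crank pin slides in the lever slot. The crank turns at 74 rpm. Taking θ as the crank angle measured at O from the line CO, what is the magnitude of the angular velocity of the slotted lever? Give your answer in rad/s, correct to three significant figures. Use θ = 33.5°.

ω = 7.749 rad/s (from 74 rpm).
Crank pin A relative to C: A = (d + r cosθ, r sinθ); lever angle φ = atan2(r sinθ, d + r cosθ).
Differentiating tanφ: φ̇ = rω(d cosθ + r)/(d² + r² + 2dr cosθ).
d² + r² + 2dr cosθ = |CA|² = 0.196393 m²;  d cosθ + r = +0.40106 m.
|ω_lever| = |0.1162·7.749·+0.40106| / 0.196393 = 1.8388 rad/s.

1.84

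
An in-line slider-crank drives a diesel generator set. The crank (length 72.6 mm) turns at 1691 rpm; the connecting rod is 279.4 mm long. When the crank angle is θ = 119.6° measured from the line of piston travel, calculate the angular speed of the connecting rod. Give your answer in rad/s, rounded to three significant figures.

ω = 177.1 rad/s (converted from 1691 rpm).
The rod makes angle φ with the slider axis where L sinφ = r sinθ; differentiating, L cosφ·φ̇ = r ω cosθ.
L cosφ = √(L² − r² sin²θ) = 0.27218 m.
|ω_rod| = r ω |cosθ| / √(L² − r² sin²θ) = 0.0726·177.1·0.49394/0.27218 = 23.331 rad/s.

23.3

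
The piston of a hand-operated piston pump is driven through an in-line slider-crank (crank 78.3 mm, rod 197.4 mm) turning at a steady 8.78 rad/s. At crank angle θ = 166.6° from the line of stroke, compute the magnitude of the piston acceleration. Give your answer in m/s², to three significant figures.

ω = 8.78 rad/s
x(θ) = r cosθ + √(L² − r² sin²θ); with ω constant, a = ω²·d²x/dθ².
d²x/dθ² = −r cosθ − r²(cos2θ)/√u − r⁴ sin²2θ/(4u^{3/2}),  u = L² − r² sin²θ = 0.0386375 m².
Substituting r = 0.0783 m, L = 0.1974 m, θ = 166.6°: d²x/dθ² = +0.048077 m.
a = ω²·d²x/dθ² = (8.78)²·(+0.048077) = +3.7062 m/s²;  |a| = 3.7062 m/s².

3.71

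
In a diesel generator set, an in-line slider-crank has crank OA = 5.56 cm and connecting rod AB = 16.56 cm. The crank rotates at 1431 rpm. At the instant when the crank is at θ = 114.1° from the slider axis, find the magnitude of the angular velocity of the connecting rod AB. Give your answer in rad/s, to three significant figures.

21.6

ω = 149.9 rad/s (converted from 1431 rpm).
The rod makes angle φ with the slider axis where L sinφ = r sinθ; differentiating, L cosφ·φ̇ = r ω cosθ.
L cosφ = √(L² − r² sin²θ) = 0.15763 m.
|ω_rod| = r ω |cosθ| / √(L² − r² sin²θ) = 0.0556·149.9·0.40833/0.15763 = 21.583 rad/s.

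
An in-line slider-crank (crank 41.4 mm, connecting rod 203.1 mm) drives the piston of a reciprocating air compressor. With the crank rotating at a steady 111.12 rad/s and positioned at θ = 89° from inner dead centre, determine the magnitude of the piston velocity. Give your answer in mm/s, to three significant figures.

ω = 111.1 rad/s
For an in-line slider-crank, x = r cosθ + √(L² − r² sin²θ), so v = −rω sinθ·[1 + r cosθ/√(L² − r² sin²θ)].
With r = 0.0414 m, L = 0.2031 m, θ = 89°: √(L² − r² sin²θ) = 0.19884 m.
v = −0.0414·111.1·0.99985·[1 + 0.0414·0.01745/0.19884] = -4.6164 m/s.
|v| = 4.6164 m/s = 4616.4 mm/s.

4620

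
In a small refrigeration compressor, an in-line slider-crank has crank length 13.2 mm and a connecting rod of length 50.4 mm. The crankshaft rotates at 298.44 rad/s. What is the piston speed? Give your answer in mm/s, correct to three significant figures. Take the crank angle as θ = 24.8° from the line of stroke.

ω = 298.4 rad/s
For an in-line slider-crank, x = r cosθ + √(L² − r² sin²θ), so v = −rω sinθ·[1 + r cosθ/√(L² − r² sin²θ)].
With r = 0.0132 m, L = 0.0504 m, θ = 24.8°: √(L² − r² sin²θ) = 0.050095 m.
v = −0.0132·298.4·0.41945·[1 + 0.0132·0.90778/0.050095] = -2.0476 m/s.
|v| = 2.0476 m/s = 2047.6 mm/s.

2050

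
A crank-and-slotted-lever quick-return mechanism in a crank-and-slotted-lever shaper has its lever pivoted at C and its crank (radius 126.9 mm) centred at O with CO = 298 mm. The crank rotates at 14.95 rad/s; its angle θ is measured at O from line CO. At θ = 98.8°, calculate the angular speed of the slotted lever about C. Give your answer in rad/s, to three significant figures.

ω = 14.95 rad/s
Crank pin A relative to C: A = (d + r cosθ, r sinθ); lever angle φ = atan2(r sinθ, d + r cosθ).
Differentiating tanφ: φ̇ = rω(d cosθ + r)/(d² + r² + 2dr cosθ).
d² + r² + 2dr cosθ = |CA|² = 0.0933369 m²;  d cosθ + r = +0.08131 m.
|ω_lever| = |0.1269·14.95·+0.08131| / 0.0933369 = 1.6527 rad/s.

1.65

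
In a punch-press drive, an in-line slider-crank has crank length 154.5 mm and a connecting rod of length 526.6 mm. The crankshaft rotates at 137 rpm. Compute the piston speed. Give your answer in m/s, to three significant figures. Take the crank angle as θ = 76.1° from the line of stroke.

ω = 2π·137/60 = 14.35 rad/s
For an in-line slider-crank, x = r cosθ + √(L² − r² sin²θ), so v = −rω sinθ·[1 + r cosθ/√(L² − r² sin²θ)].
With r = 0.1545 m, L = 0.5266 m, θ = 76.1°: √(L² − r² sin²θ) = 0.50479 m.
v = −0.1545·14.35·0.97072·[1 + 0.1545·0.24023/0.50479] = -2.3098 m/s.
|v| = 2.3098 m/s.

2.31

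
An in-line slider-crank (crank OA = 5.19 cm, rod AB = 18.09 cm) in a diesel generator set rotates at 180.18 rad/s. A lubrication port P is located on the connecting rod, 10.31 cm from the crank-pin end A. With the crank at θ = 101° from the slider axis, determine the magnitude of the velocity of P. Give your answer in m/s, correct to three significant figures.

8.91

ω = 180.2 rad/s.  Crank-pin speed |V_A| = rω = 9.3513 m/s, perpendicular to OA.
Rod angle: sinφ = −(r/L) sinθ ⇒ φ = -16.357°; ω_rod = −rω cosθ/√(L²−r²sin²θ) = +10.28 rad/s.
V_P = V_A + ω_rod × AP, with AP = 0.1031 m along the rod.
Components: V_Px = −rω sinθ − a·ω_rod·sinφ = -8.8811 m/s;  V_Py = rω cosθ + a·ω_rod·cosφ = -0.76739 m/s.
|V_P| = √(V_Px² + V_Py²) = 8.9141 m/s.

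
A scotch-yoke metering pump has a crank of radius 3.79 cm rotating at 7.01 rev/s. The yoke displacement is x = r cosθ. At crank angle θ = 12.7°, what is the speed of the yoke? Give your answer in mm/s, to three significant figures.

367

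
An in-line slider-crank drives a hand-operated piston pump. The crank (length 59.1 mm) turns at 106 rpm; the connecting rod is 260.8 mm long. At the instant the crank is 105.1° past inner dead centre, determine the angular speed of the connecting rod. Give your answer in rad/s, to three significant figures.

0.672

ω = 11.1 rad/s (converted from 106 rpm).
The rod makes angle φ with the slider axis where L sinφ = r sinθ; differentiating, L cosφ·φ̇ = r ω cosθ.
L cosφ = √(L² − r² sin²θ) = 0.25448 m.
|ω_rod| = r ω |cosθ| / √(L² − r² sin²θ) = 0.0591·11.1·0.26050/0.25448 = 0.67155 rad/s.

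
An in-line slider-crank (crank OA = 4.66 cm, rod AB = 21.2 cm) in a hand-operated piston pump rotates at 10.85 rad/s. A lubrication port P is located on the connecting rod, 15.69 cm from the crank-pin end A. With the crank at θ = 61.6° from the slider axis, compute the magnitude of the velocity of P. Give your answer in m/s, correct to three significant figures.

ω = 10.85 rad/s.  Crank-pin speed |V_A| = rω = 0.50561 m/s, perpendicular to OA.
Rod angle: sinφ = −(r/L) sinθ ⇒ φ = -11.149°; ω_rod = −rω cosθ/√(L²−r²sin²θ) = -1.1562 rad/s.
V_P = V_A + ω_rod × AP, with AP = 0.1569 m along the rod.
Components: V_Px = −rω sinθ − a·ω_rod·sinφ = -0.47983 m/s;  V_Py = rω cosθ + a·ω_rod·cosφ = +0.062502 m/s.
|V_P| = √(V_Px² + V_Py²) = 0.48389 m/s.

0.484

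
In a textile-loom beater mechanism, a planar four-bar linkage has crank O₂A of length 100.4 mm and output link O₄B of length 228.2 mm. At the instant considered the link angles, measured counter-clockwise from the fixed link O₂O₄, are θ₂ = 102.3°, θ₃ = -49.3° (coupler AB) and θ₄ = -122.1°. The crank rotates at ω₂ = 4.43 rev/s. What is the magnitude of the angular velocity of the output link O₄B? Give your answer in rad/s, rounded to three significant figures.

ω₂ = 27.83 rad/s (from 4.43 rev/s).
Differentiating the loop-closure r₂e^{iθ₂}+r₃e^{iθ₃}=r₁+r₄e^{iθ₄} gives r₂ω₂e^{iθ₂}+r₃ω₃e^{iθ₃}=r₄ω₄e^{iθ₄}.
Eliminating the other unknown: ω₄ = r₂ω₂ sin(θ₂−θ₃) / [r₄ sin(θ₄−θ₃)].
Numerator sine = +0.47562; denominator sine = -0.95528.
Result = 0.1004·27.83·(+0.47562) / (0.2282·(-0.95528)) = -6.0973 rad/s; magnitude 6.0973 rad/s.

6.10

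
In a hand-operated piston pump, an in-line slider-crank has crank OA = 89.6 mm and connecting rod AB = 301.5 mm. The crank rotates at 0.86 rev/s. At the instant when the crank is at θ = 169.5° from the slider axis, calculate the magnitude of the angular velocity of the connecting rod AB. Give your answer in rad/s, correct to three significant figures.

1.58

ω = 5.404 rad/s (converted from 0.86 rev/s).
The rod makes angle φ with the slider axis where L sinφ = r sinθ; differentiating, L cosφ·φ̇ = r ω cosθ.
L cosφ = √(L² − r² sin²θ) = 0.30106 m.
|ω_rod| = r ω |cosθ| / √(L² − r² sin²θ) = 0.0896·5.404·0.98325/0.30106 = 1.5813 rad/s.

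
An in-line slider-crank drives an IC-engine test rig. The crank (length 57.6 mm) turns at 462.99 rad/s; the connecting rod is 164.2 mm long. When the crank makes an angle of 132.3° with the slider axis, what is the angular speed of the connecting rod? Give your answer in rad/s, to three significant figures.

ω = 463 rad/s
The rod makes angle φ with the slider axis where L sinφ = r sinθ; differentiating, L cosφ·φ̇ = r ω cosθ.
L cosφ = √(L² − r² sin²θ) = 0.15858 m.
|ω_rod| = r ω |cosθ| / √(L² − r² sin²θ) = 0.0576·463·0.67301/0.15858 = 113.18 rad/s.

113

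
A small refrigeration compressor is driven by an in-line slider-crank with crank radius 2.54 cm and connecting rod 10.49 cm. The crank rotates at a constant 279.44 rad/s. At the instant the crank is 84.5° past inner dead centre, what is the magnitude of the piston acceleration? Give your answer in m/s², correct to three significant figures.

295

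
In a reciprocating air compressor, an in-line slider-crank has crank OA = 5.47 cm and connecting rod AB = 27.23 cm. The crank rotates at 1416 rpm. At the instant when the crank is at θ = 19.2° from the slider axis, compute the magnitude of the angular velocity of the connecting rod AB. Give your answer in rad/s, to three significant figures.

ω = 148.3 rad/s (converted from 1416 rpm).
The rod makes angle φ with the slider axis where L sinφ = r sinθ; differentiating, L cosφ·φ̇ = r ω cosθ.
L cosφ = √(L² − r² sin²θ) = 0.27171 m.
|ω_rod| = r ω |cosθ| / √(L² − r² sin²θ) = 0.0547·148.3·0.94438/0.27171 = 28.192 rad/s.

28.2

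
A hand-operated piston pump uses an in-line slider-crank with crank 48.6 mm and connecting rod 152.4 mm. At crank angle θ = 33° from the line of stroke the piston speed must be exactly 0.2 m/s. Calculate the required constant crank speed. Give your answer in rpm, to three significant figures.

56.7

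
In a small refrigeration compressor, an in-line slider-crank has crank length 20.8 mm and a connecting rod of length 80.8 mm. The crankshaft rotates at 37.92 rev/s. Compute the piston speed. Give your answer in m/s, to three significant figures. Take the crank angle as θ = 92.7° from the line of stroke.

ω = 2π·37.9 = 238.3 rad/s
For an in-line slider-crank, x = r cosθ + √(L² − r² sin²θ), so v = −rω sinθ·[1 + r cosθ/√(L² − r² sin²θ)].
With r = 0.0208 m, L = 0.0808 m, θ = 92.7°: √(L² − r² sin²θ) = 0.078083 m.
v = −0.0208·238.3·0.99889·[1 + 0.0208·-0.04711/0.078083] = -4.8882 m/s.
|v| = 4.8882 m/s.

4.89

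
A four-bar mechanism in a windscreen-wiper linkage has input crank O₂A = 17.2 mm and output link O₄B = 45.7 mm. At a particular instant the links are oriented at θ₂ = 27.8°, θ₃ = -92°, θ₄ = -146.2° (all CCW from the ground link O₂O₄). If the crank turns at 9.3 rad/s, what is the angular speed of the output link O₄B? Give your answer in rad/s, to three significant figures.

ω₂ = 9.3 rad/s
Differentiating the loop-closure r₂e^{iθ₂}+r₃e^{iθ₃}=r₁+r₄e^{iθ₄} gives r₂ω₂e^{iθ₂}+r₃ω₃e^{iθ₃}=r₄ω₄e^{iθ₄}.
Eliminating the other unknown: ω₄ = r₂ω₂ sin(θ₂−θ₃) / [r₄ sin(θ₄−θ₃)].
Numerator sine = +0.86777; denominator sine = -0.81106.
Result = 0.0172·9.3·(+0.86777) / (0.0457·(-0.81106)) = -3.7449 rad/s; magnitude 3.7449 rad/s.

3.74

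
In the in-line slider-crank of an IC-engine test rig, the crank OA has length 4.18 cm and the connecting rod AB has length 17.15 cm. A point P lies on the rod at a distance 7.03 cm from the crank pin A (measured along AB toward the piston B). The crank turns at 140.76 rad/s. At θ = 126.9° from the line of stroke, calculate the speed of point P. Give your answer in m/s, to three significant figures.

ω = 140.8 rad/s.  Crank-pin speed |V_A| = rω = 5.8838 m/s, perpendicular to OA.
Rod angle: sinφ = −(r/L) sinθ ⇒ φ = -11.239°; ω_rod = −rω cosθ/√(L²−r²sin²θ) = +21.002 rad/s.
V_P = V_A + ω_rod × AP, with AP = 0.0703 m along the rod.
Components: V_Px = −rω sinθ − a·ω_rod·sinφ = -4.4174 m/s;  V_Py = rω cosθ + a·ω_rod·cosφ = -2.0846 m/s.
|V_P| = √(V_Px² + V_Py²) = 4.8846 m/s.

4.88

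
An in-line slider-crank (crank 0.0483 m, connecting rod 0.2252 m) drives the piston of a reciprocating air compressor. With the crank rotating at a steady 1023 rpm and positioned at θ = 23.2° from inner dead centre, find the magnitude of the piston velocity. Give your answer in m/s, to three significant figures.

ω = 2π·1023/60 = 107.1 rad/s
For an in-line slider-crank, x = r cosθ + √(L² − r² sin²θ), so v = −rω sinθ·[1 + r cosθ/√(L² − r² sin²θ)].
With r = 0.0483 m, L = 0.2252 m, θ = 23.2°: √(L² − r² sin²θ) = 0.22439 m.
v = −0.0483·107.1·0.39394·[1 + 0.0483·0.91914/0.22439] = -2.4416 m/s.
|v| = 2.4416 m/s.

2.44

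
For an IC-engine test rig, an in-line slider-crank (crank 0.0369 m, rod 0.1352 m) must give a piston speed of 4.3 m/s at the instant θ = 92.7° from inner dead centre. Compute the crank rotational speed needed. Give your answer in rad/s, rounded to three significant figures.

For an in-line slider-crank, |v_piston| = rω|sinθ|·[1 + r cosθ/√(L² − r² sin²θ)].
With r = 0.0369 m, L = 0.1352 m, θ = 92.7°: the bracketed kinematic factor |dx/dθ| = 0.036366 m.
ω = v/|dx/dθ| = 4.3/0.036366 = 118.24 rad/s.

118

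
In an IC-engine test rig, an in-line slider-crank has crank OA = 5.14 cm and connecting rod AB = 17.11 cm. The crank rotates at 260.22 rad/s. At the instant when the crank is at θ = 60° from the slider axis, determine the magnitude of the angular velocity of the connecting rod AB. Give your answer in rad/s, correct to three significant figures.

40.5

ω = 260.2 rad/s
The rod makes angle φ with the slider axis where L sinφ = r sinθ; differentiating, L cosφ·φ̇ = r ω cosθ.
L cosφ = √(L² − r² sin²θ) = 0.16521 m.
|ω_rod| = r ω |cosθ| / √(L² − r² sin²θ) = 0.0514·260.2·0.50000/0.16521 = 40.48 rad/s.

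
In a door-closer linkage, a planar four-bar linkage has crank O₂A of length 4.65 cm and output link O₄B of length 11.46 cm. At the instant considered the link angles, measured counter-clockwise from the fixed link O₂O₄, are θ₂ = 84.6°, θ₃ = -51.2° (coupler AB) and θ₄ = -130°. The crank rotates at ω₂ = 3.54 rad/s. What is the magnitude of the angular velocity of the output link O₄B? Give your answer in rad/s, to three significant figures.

1.02

ω₂ = 3.54 rad/s
Differentiating the loop-closure r₂e^{iθ₂}+r₃e^{iθ₃}=r₁+r₄e^{iθ₄} gives r₂ω₂e^{iθ₂}+r₃ω₃e^{iθ₃}=r₄ω₄e^{iθ₄}.
Eliminating the other unknown: ω₄ = r₂ω₂ sin(θ₂−θ₃) / [r₄ sin(θ₄−θ₃)].
Numerator sine = +0.69717; denominator sine = -0.98096.
Result = 0.0465·3.54·(+0.69717) / (0.1146·(-0.98096)) = -1.0208 rad/s; magnitude 1.0208 rad/s.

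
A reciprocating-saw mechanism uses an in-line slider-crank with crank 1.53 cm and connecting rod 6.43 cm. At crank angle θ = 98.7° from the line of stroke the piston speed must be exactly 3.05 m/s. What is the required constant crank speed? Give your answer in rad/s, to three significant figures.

For an in-line slider-crank, |v_piston| = rω|sinθ|·[1 + r cosθ/√(L² − r² sin²θ)].
With r = 0.0153 m, L = 0.0643 m, θ = 98.7°: the bracketed kinematic factor |dx/dθ| = 0.014564 m.
ω = v/|dx/dθ| = 3.05/0.014564 = 209.42 rad/s.

209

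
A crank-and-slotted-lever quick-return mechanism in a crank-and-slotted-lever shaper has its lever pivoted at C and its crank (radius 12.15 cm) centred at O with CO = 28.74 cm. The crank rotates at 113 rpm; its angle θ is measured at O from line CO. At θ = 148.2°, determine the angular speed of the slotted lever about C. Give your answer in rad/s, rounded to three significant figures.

ω = 11.83 rad/s (from 113 rpm).
Crank pin A relative to C: A = (d + r cosθ, r sinθ); lever angle φ = atan2(r sinθ, d + r cosθ).
Differentiating tanφ: φ̇ = rω(d cosθ + r)/(d² + r² + 2dr cosθ).
d² + r² + 2dr cosθ = |CA|² = 0.038006 m²;  d cosθ + r = -0.12276 m.
|ω_lever| = |0.1215·11.83·-0.12276| / 0.038006 = 4.6439 rad/s.

4.64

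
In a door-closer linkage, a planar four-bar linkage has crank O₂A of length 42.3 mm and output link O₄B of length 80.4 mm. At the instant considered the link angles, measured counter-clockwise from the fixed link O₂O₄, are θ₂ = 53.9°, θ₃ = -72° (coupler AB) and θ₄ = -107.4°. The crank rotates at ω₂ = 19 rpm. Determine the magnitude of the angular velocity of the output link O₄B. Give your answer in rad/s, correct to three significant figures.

1.46

ω₂ = 1.99 rad/s (from 19 rpm).
Differentiating the loop-closure r₂e^{iθ₂}+r₃e^{iθ₃}=r₁+r₄e^{iθ₄} gives r₂ω₂e^{iθ₂}+r₃ω₃e^{iθ₃}=r₄ω₄e^{iθ₄}.
Eliminating the other unknown: ω₄ = r₂ω₂ sin(θ₂−θ₃) / [r₄ sin(θ₄−θ₃)].
Numerator sine = +0.81004; denominator sine = -0.57928.
Result = 0.0423·1.99·(+0.81004) / (0.0804·(-0.57928)) = -1.4638 rad/s; magnitude 1.4638 rad/s.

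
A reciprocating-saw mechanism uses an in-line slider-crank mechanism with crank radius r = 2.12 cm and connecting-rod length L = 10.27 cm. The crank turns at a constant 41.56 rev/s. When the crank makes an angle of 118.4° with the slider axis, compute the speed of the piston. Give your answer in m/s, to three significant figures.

4.38

ω = 2π·41.6 = 261.1 rad/s
For an in-line slider-crank, x = r cosθ + √(L² − r² sin²θ), so v = −rω sinθ·[1 + r cosθ/√(L² − r² sin²θ)].
With r = 0.0212 m, L = 0.1027 m, θ = 118.4°: √(L² − r² sin²θ) = 0.10099 m.
v = −0.0212·261.1·0.87965·[1 + 0.0212·-0.47562/0.10099] = -4.3835 m/s.
|v| = 4.3835 m/s.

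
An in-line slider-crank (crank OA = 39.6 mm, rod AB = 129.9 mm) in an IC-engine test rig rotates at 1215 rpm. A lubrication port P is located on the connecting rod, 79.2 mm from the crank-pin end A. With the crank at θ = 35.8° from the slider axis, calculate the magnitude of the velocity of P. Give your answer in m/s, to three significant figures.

3.75

ω = 127.2 rad/s.  Crank-pin speed |V_A| = rω = 5.0385 m/s, perpendicular to OA.
Rod angle: sinφ = −(r/L) sinθ ⇒ φ = -10.272°; ω_rod = −rω cosθ/√(L²−r²sin²θ) = -31.972 rad/s.
V_P = V_A + ω_rod × AP, with AP = 0.0792 m along the rod.
Components: V_Px = −rω sinθ − a·ω_rod·sinφ = -3.3988 m/s;  V_Py = rω cosθ + a·ω_rod·cosφ = +1.595 m/s.
|V_P| = √(V_Px² + V_Py²) = 3.7545 m/s.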